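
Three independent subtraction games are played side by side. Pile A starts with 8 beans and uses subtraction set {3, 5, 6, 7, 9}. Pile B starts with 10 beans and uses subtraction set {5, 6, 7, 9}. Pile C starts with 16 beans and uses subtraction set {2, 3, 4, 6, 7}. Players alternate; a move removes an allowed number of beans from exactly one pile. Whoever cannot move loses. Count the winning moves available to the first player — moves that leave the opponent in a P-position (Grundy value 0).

Pile A, S = {3, 5, 6, 7, 9}:
G(0) = 0
G(1) = mex{} = 0
G(2) = mex{} = 0
G(3) = mex{0} = 1
G(4) = mex{0} = 1
G(5) = mex{0,0} = 1
G(6) = mex{1,0,0} = 2
G(7) = mex{1,0,0,0} = 2
G(8) = mex{1,1,0,0} = 2
G_A(8) = 2.
Pile B, S = {5, 6, 7, 9}:
G(0) = 0
G(1) = mex{} = 0
G(2) = mex{} = 0
G(3) = mex{} = 0
G(4) = mex{} = 0
G(5) = mex{0} = 1
G(6) = mex{0,0} = 1
G(7) = mex{0,0,0} = 1
G(8) = mex{0,0,0} = 1
G(9) = mex{0,0,0,0} = 1
G(10) = mex{1,0,0,0} = 2
G_B(10) = 2.
Pile C, S = {2, 3, 4, 6, 7}:
G(0) = 0
G(1) = mex{} = 0
G(2) = mex{0} = 1
G(3) = mex{0,0} = 1
G(4) = mex{1,0,0} = 2
G(5) = mex{1,1,0} = 2
G(6) = mex{2,1,1,0} = 3
G(7) = mex{2,2,1,0,0} = 3
G(8) = mex{3,2,2,1,0} = 4
G(9) = mex{3,3,2,1,1} = 0
G(10) = mex{4,3,3,2,1} = 0
G(11) = mex{0,4,3,2,2} = 1
G(12) = mex{0,0,4,3,2} = 1
G(13) = mex{1,0,0,3,3} = 2
G(14) = mex{1,1,0,4,3} = 2
G(15) = mex{2,1,1,0,4} = 3
G(16) = mex{2,2,1,0,0} = 3
G_C(16) = 3.
Combined Grundy value = 2 ⊕ 2 ⊕ 3 = 3.
A winning move leaves total XOR = 0, i.e. changes one component's Grundy value g to g ⊕ X where X is the current total.
Pile A: need g' = 2⊕3 = 1. Options: 8−3→G=1, 8−5→G=1, 8−6→G=0, 8−7→G=0. Hits: 2.
Pile B: need g' = 2⊕3 = 1. Options: 10−5→G=1, 10−6→G=0, 10−7→G=0, 10−9→G=0. Hits: 1.
Pile C: need g' = 3⊕3 = 0. Options: 16−2→G=2, 16−3→G=2, 16−4→G=1, 16−6→G=0, 16−7→G=0. Hits: 2.

5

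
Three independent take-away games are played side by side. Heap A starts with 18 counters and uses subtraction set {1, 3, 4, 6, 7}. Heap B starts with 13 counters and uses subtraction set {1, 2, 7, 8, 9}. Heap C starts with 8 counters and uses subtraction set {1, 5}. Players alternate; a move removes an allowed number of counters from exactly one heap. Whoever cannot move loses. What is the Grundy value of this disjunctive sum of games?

Heap A, S = {1, 3, 4, 6, 7}:
n :  0  1  2  3  4  5  6  7  8  9 10 11 12 13 14 15 16 17 18
G :  0  1  0  1  2  3  2  3  4  5  0  1  0  1  2  3  2  3  4
G_A(18) = 4.
Heap B, S = {1, 2, 7, 8, 9}:
n :  0  1  2  3  4  5  6  7  8  9 10 11 12 13
G :  0  1  2  0  1  2  0  1  2  3  4  5  3  4
G_B(13) = 4.
Heap C, S = {1, 5}:
G(0) = 0
G(1) = mex{0} = 1
G(2) = mex{1} = 0
G(3) = mex{0} = 1
G(4) = mex{1} = 0
G(5) = mex{0,0} = 1
G(6) = mex{1,1} = 0
G(7) = mex{0,0} = 1
G(8) = mex{1,1} = 0
G_C(8) = 0.
Combined Grundy value = 4 ⊕ 4 ⊕ 0 = 0.

0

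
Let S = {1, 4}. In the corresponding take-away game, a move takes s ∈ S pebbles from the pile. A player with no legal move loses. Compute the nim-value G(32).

n :  0  1  2  3  4  5  6  7  8  9 10 11 12 13 14 15 16 17 18 19 20 21 22 23 24 25 26 27 28 29 30 31 32
G :  0  1  0  1  2  0  1  0  1  2  0  1  0  1  2  0  1  0  1  2  0  1  0  1  2  0  1  0  1  2  0  1  0

0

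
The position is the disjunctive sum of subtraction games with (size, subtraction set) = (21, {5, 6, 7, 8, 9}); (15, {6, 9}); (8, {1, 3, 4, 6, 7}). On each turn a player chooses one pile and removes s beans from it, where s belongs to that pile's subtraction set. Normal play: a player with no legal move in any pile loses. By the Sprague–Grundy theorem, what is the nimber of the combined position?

5

Pile A, S = {5, 6, 7, 8, 9}:
G(0) = 0
G(1) = mex{} = 0
G(2) = mex{} = 0
G(3) = mex{} = 0
G(4) = mex{} = 0
G(5) = mex{0} = 1
G(6) = mex{0,0} = 1
G(7) = mex{0,0,0} = 1
G(8) = mex{0,0,0,0} = 1
G(9) = mex{0,0,0,0,0} = 1
G(10) = mex{1,0,0,0,0} = 2
G(11) = mex{1,1,0,0,0} = 2
G(12) = mex{1,1,1,0,0} = 2
G(13) = mex{1,1,1,1,0} = 2
G(14) = mex{1,1,1,1,1} = 0
G(15) = mex{2,1,1,1,1} = 0
G(16) = mex{2,2,1,1,1} = 0
G(17) = mex{2,2,2,1,1} = 0
G(18) = mex{2,2,2,2,1} = 0
G(19) = mex{0,2,2,2,2} = 1
G(20) = mex{0,0,2,2,2} = 1
G(21) = mex{0,0,0,2,2} = 1
G_A(21) = 1.
Pile B, S = {6, 9}:
G(0) = 0
G(1) = mex{} = 0
G(2) = mex{} = 0
G(3) = mex{} = 0
G(4) = mex{} = 0
G(5) = mex{} = 0
G(6) = mex{0} = 1
G(7) = mex{0} = 1
G(8) = mex{0} = 1
G(9) = mex{0,0} = 1
G(10) = mex{0,0} = 1
G(11) = mex{0,0} = 1
G(12) = mex{1,0} = 2
G(13) = mex{1,0} = 2
G(14) = mex{1,0} = 2
G(15) = mex{1,1} = 0
G_B(15) = 0.
Pile C, S = {1, 3, 4, 6, 7}:
G(0) = 0
G(1) = mex{0} = 1
G(2) = mex{1} = 0
G(3) = mex{0,0} = 1
G(4) = mex{1,1,0} = 2
G(5) = mex{2,0,1} = 3
G(6) = mex{3,1,0,0} = 2
G(7) = mex{2,2,1,1,0} = 3
G(8) = mex{3,3,2,0,1} = 4
G_C(8) = 4.
Combined Grundy value = 1 ⊕ 0 ⊕ 4 = 5.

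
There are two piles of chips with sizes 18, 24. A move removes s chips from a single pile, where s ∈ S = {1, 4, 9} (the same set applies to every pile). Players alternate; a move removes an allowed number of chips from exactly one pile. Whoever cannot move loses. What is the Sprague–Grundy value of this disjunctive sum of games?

All piles use S = {1, 4, 9}:
n :  0  1  2  3  4  5  6  7  8  9 10 11 12 13 14 15 16 17 18 19 20 21 22 23 24
G :  0  1  0  1  2  0  1  0  1  2  0  1  0  1  2  0  1  0  1  2  0  1  0  1  2
Pile A: G(18) = 1.
Pile B: G(24) = 2.
Combined Grundy value = 1 ⊕ 2 = 3.

3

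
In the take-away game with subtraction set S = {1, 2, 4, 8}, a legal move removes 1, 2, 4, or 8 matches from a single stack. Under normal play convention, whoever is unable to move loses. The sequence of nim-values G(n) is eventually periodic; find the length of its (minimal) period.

3

G(0) = 0
G(1) = mex{0} = 1
G(2) = mex{1,0} = 2
G(3) = mex{2,1} = 0
G(4) = mex{0,2,0} = 1
G(5) = mex{1,0,1} = 2
G(6) = mex{2,1,2} = 0
G(7) = mex{0,2,0} = 1
G(8) = mex{1,0,1,0} = 2
G(9) = mex{2,1,2,1} = 0
G(10) = mex{0,2,0,2} = 1
G(11) = mex{1,0,1,0} = 2
G(12) = mex{2,1,2,1} = 0
G(13) = mex{0,2,0,2} = 1
G(14) = mex{1,0,1,0} = 2
G(n+3) = G(n) holds for n = 0,…,7 (a full window of length max(S) = 8), so the sequence is purely periodic with period 3.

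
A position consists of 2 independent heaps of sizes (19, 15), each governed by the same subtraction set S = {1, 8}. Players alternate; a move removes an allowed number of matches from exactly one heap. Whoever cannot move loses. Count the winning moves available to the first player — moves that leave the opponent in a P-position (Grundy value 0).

All heaps use S = {1, 8}:
n :  0  1  2  3  4  5  6  7  8  9 10 11 12 13 14 15 16 17 18 19
G :  0  1  0  1  0  1  0  1  2  0  1  0  1  0  1  0  1  2  0  1
Heap A: G(19) = 1.
Heap B: G(15) = 0.
Combined Grundy value = 1 ⊕ 0 = 1.
A winning move leaves total XOR = 0, i.e. changes one component's Grundy value g to g ⊕ X where X is the current total.
Heap A: need g' = 1⊕1 = 0. Options: 19−1→G=0, 19−8→G=0. Hits: 2.
Heap B: need g' = 0⊕1 = 1. Options: 15−1→G=1, 15−8→G=1. Hits: 2.

4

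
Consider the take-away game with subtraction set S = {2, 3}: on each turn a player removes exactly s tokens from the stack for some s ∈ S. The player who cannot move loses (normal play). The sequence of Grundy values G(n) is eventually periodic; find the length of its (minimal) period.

5

G(0) = 0
G(1) = mex{} = 0
G(2) = mex{0} = 1
G(3) = mex{0,0} = 1
G(4) = mex{1,0} = 2
G(5) = mex{1,1} = 0
G(6) = mex{2,1} = 0
G(7) = mex{0,2} = 1
G(8) = mex{0,0} = 1
G(9) = mex{1,0} = 2
G(10) = mex{1,1} = 0
G(11) = mex{2,1} = 0
G(12) = mex{0,2} = 1
G(13) = mex{0,0} = 1
G(14) = mex{1,0} = 2
G(n+5) = G(n) holds for n = 0,…,2 (a full window of length max(S) = 3), so the sequence is purely periodic with period 5.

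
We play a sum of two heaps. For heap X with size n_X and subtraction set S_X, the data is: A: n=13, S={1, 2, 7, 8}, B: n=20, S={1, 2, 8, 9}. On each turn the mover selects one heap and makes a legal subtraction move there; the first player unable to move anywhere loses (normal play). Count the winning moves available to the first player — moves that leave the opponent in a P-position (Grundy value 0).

Heap A, S = {1, 2, 7, 8}:
G(0) = 0
G(1) = mex{0} = 1
G(2) = mex{1,0} = 2
G(3) = mex{2,1} = 0
G(4) = mex{0,2} = 1
G(5) = mex{1,0} = 2
G(6) = mex{2,1} = 0
G(7) = mex{0,2,0} = 1
G(8) = mex{1,0,1,0} = 2
G(9) = mex{2,1,2,1} = 0
G(10) = mex{0,2,0,2} = 1
G(11) = mex{1,0,1,0} = 2
G(12) = mex{2,1,2,1} = 0
G(13) = mex{0,2,0,2} = 1
G_A(13) = 1.
Heap B, S = {1, 2, 8, 9}:
n :  0  1  2  3  4  5  6  7  8  9 10 11 12 13 14 15 16 17 18 19 20
G :  0  1  2  0  1  2  0  1  2  3  0  1  2  0  1  2  0  1  2  3  0
G_B(20) = 0.
Combined Grundy value = 1 ⊕ 0 = 1.
A winning move leaves total XOR = 0, i.e. changes one component's Grundy value g to g ⊕ X where X is the current total.
Heap A: need g' = 1⊕1 = 0. Options: 13−1→G=0, 13−2→G=2, 13−7→G=0, 13−8→G=2. Hits: 2.
Heap B: need g' = 0⊕1 = 1. Options: 20−1→G=3, 20−2→G=2, 20−8→G=2, 20−9→G=1. Hits: 1.

3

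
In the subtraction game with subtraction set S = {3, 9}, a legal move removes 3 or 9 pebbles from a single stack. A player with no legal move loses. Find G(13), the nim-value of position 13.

0

G(0) = 0
G(1) = mex{} = 0
G(2) = mex{} = 0
G(3) = mex{0} = 1
G(4) = mex{0} = 1
G(5) = mex{0} = 1
G(6) = mex{1} = 0
G(7) = mex{1} = 0
G(8) = mex{1} = 0
G(9) = mex{0,0} = 1
G(10) = mex{0,0} = 1
G(11) = mex{0,0} = 1
G(12) = mex{1,1} = 0
G(13) = mex{1,1} = 0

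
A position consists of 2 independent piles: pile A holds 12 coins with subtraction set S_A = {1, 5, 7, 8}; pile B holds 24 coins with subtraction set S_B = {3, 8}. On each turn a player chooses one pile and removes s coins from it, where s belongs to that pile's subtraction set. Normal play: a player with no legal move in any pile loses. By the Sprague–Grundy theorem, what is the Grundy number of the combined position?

2

Pile A, S = {1, 5, 7, 8}:
n :  0  1  2  3  4  5  6  7  8  9 10 11 12
G :  0  1  0  1  0  1  0  1  2  3  2  3  2
G_A(12) = 2.
Pile B, S = {3, 8}:
n :  0  1  2  3  4  5  6  7  8  9 10 11 12 13 14 15 16 17 18 19 20 21 22 23 24
G :  0  0  0  1  1  1  0  0  2  1  1  0  0  0  1  1  1  0  0  2  1  1  0  0  0
G_B(24) = 0.
Combined Grundy value = 2 ⊕ 0 = 2.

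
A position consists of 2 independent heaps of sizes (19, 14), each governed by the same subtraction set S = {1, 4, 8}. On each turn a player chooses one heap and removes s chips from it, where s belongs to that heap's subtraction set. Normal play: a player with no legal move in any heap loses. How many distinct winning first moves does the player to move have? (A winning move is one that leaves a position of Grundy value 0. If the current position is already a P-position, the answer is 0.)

All heaps use S = {1, 4, 8}:
G(0) = 0
G(1) = mex{0} = 1
G(2) = mex{1} = 0
G(3) = mex{0} = 1
G(4) = mex{1,0} = 2
G(5) = mex{2,1} = 0
G(6) = mex{0,0} = 1
G(7) = mex{1,1} = 0
G(8) = mex{0,2,0} = 1
G(9) = mex{1,0,1} = 2
G(10) = mex{2,1,0} = 3
G(11) = mex{3,0,1} = 2
G(12) = mex{2,1,2} = 0
G(13) = mex{0,2,0} = 1
G(14) = mex{1,3,1} = 0
G(15) = mex{0,2,0} = 1
G(16) = mex{1,0,1} = 2
G(17) = mex{2,1,2} = 0
G(18) = mex{0,0,3} = 1
G(19) = mex{1,1,2} = 0
Heap A: G(19) = 0.
Heap B: G(14) = 0.
Combined Grundy value = 0 ⊕ 0 = 0.
A winning move leaves total XOR = 0, i.e. changes one component's Grundy value g to g ⊕ X where X is the current total.
Heap A: target g' = 0⊕0 = 0, but every legal move changes the Grundy value (mex property), so 0 moves.
Heap B: target g' = 0⊕0 = 0, but every legal move changes the Grundy value (mex property), so 0 moves.

0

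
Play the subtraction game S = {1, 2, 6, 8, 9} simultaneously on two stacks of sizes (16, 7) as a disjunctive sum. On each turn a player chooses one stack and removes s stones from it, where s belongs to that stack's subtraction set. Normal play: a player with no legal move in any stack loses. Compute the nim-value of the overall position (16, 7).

All stacks use S = {1, 2, 6, 8, 9}:
n :  0  1  2  3  4  5  6  7  8  9 10 11 12 13 14 15 16
G :  0  1  2  0  1  2  3  0  1  2  0  1  2  3  0  1  2
Stack A: G(16) = 2.
Stack B: G(7) = 0.
Combined Grundy value = 2 ⊕ 0 = 2.

2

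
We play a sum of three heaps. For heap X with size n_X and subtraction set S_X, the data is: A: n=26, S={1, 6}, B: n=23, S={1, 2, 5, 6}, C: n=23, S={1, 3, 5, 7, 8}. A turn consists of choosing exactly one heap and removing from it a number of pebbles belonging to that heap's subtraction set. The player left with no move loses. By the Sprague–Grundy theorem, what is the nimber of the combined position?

Heap A, S = {1, 6}:
n :  0  1  2  3  4  5  6  7  8  9 10 11 12 13 14 15 16 17 18 19 20 21 22 23 24 25 26
G :  0  1  0  1  0  1  2  0  1  0  1  0  1  2  0  1  0  1  0  1  2  0  1  0  1  0  1
G_A(26) = 1.
Heap B, S = {1, 2, 5, 6}:
n :  0  1  2  3  4  5  6  7  8  9 10 11 12 13 14 15 16 17 18 19 20 21 22 23
G :  0  1  2  0  1  2  3  0  1  2  0  1  2  3  0  1  2  0  1  2  3  0  1  2
G_B(23) = 2.
Heap C, S = {1, 3, 5, 7, 8}:
G(0) = 0
G(1) = mex{0} = 1
G(2) = mex{1} = 0
G(3) = mex{0,0} = 1
G(4) = mex{1,1} = 0
G(5) = mex{0,0,0} = 1
G(6) = mex{1,1,1} = 0
G(7) = mex{0,0,0,0} = 1
G(8) = mex{1,1,1,1,0} = 2
G(9) = mex{2,0,0,0,1} = 3
G(10) = mex{3,1,1,1,0} = 2
G(11) = mex{2,2,0,0,1} = 3
G(12) = mex{3,3,1,1,0} = 2
G(13) = mex{2,2,2,0,1} = 3
G(14) = mex{3,3,3,1,0} = 2
G(15) = mex{2,2,2,2,1} = 0
G(16) = mex{0,3,3,3,2} = 1
G(17) = mex{1,2,2,2,3} = 0
G(18) = mex{0,0,3,3,2} = 1
G(19) = mex{1,1,2,2,3} = 0
G(20) = mex{0,0,0,3,2} = 1
G(21) = mex{1,1,1,2,3} = 0
G(22) = mex{0,0,0,0,2} = 1
G(23) = mex{1,1,1,1,0} = 2
G_C(23) = 2.
Combined Grundy value = 1 ⊕ 2 ⊕ 2 = 1.

1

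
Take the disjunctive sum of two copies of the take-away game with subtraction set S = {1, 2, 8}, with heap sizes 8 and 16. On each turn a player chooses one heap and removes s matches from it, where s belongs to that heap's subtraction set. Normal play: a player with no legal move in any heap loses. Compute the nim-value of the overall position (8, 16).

All heaps use S = {1, 2, 8}:
G(0) = 0
G(1) = mex{0} = 1
G(2) = mex{1,0} = 2
G(3) = mex{2,1} = 0
G(4) = mex{0,2} = 1
G(5) = mex{1,0} = 2
G(6) = mex{2,1} = 0
G(7) = mex{0,2} = 1
G(8) = mex{1,0,0} = 2
G(9) = mex{2,1,1} = 0
G(10) = mex{0,2,2} = 1
G(11) = mex{1,0,0} = 2
G(12) = mex{2,1,1} = 0
G(13) = mex{0,2,2} = 1
G(14) = mex{1,0,0} = 2
G(15) = mex{2,1,1} = 0
G(16) = mex{0,2,2} = 1
Heap A: G(8) = 2.
Heap B: G(16) = 1.
Combined Grundy value = 2 ⊕ 1 = 3.

3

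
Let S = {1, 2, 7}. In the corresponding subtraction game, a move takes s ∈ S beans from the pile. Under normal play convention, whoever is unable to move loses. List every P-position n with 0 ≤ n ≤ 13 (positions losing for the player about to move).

0, 3, 6, 9, 12

G(0) = 0
G(1) = mex{0} = 1
G(2) = mex{1,0} = 2
G(3) = mex{2,1} = 0
G(4) = mex{0,2} = 1
G(5) = mex{1,0} = 2
G(6) = mex{2,1} = 0
G(7) = mex{0,2,0} = 1
G(8) = mex{1,0,1} = 2
G(9) = mex{2,1,2} = 0
G(10) = mex{0,2,0} = 1
G(11) = mex{1,0,1} = 2
G(12) = mex{2,1,2} = 0
G(13) = mex{0,2,0} = 1
P-positions are exactly the n with G(n) = 0.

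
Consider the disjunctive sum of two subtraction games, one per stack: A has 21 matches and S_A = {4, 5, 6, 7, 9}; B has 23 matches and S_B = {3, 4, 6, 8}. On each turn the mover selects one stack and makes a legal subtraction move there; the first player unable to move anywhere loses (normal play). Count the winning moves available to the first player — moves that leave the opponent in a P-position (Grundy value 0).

5

Stack A, S = {4, 5, 6, 7, 9}:
G(0) = 0
G(1) = mex{} = 0
G(2) = mex{} = 0
G(3) = mex{} = 0
G(4) = mex{0} = 1
G(5) = mex{0,0} = 1
G(6) = mex{0,0,0} = 1
G(7) = mex{0,0,0,0} = 1
G(8) = mex{1,0,0,0} = 2
G(9) = mex{1,1,0,0,0} = 2
G(10) = mex{1,1,1,0,0} = 2
G(11) = mex{1,1,1,1,0} = 2
G(12) = mex{2,1,1,1,0} = 3
G(13) = mex{2,2,1,1,1} = 0
G(14) = mex{2,2,2,1,1} = 0
G(15) = mex{2,2,2,2,1} = 0
G(16) = mex{3,2,2,2,1} = 0
G(17) = mex{0,3,2,2,2} = 1
G(18) = mex{0,0,3,2,2} = 1
G(19) = mex{0,0,0,3,2} = 1
G(20) = mex{0,0,0,0,2} = 1
G(21) = mex{1,0,0,0,3} = 2
G_A(21) = 2.
Stack B, S = {3, 4, 6, 8}:
n :  0  1  2  3  4  5  6  7  8  9 10 11 12 13 14 15 16 17 18 19 20 21 22 23
G :  0  0  0  1  1  1  2  2  2  3  3  0  0  0  1  1  1  2  2  2  3  3  0  0
G_B(23) = 0.
Combined Grundy value = 2 ⊕ 0 = 2.
A winning move leaves total XOR = 0, i.e. changes one component's Grundy value g to g ⊕ X where X is the current total.
Stack A: need g' = 2⊕2 = 0. Options: 21−4→G=1, 21−5→G=0, 21−6→G=0, 21−7→G=0, 21−9→G=3. Hits: 3.
Stack B: need g' = 0⊕2 = 2. Options: 23−3→G=3, 23−4→G=2, 23−6→G=2, 23−8→G=1. Hits: 2.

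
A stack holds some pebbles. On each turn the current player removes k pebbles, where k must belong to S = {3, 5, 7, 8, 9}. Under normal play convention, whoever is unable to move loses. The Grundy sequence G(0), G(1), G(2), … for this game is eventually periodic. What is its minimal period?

12

G(0) = 0
G(1) = mex{} = 0
G(2) = mex{} = 0
G(3) = mex{0} = 1
G(4) = mex{0} = 1
G(5) = mex{0,0} = 1
G(6) = mex{1,0} = 2
G(7) = mex{1,0,0} = 2
G(8) = mex{1,1,0,0} = 2
G(9) = mex{2,1,0,0,0} = 3
G(10) = mex{2,1,1,0,0} = 3
G(11) = mex{2,2,1,1,0} = 3
G(12) = mex{3,2,1,1,1} = 0
G(13) = mex{3,2,2,1,1} = 0
G(14) = mex{3,3,2,2,1} = 0
G(15) = mex{0,3,2,2,2} = 1
G(16) = mex{0,3,3,2,2} = 1
G(17) = mex{0,0,3,3,2} = 1
G(18) = mex{1,0,3,3,3} = 2
G(19) = mex{1,0,0,3,3} = 2
G(20) = mex{1,1,0,0,3} = 2
G(21) = mex{2,1,0,0,0} = 3
G(22) = mex{2,1,1,0,0} = 3
G(23) = mex{2,2,1,1,0} = 3
G(24) = mex{3,2,1,1,1} = 0
G(25) = mex{3,2,2,1,1} = 0
G(n+12) = G(n) holds for n = 0,…,8 (a full window of length max(S) = 9), so the sequence is purely periodic with period 12.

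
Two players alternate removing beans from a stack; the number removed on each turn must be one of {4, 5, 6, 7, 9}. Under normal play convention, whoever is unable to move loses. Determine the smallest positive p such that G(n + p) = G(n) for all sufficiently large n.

n :  0  1  2  3  4  5  6  7  8  9 10 11 12 13 14 15 16 17 18 19 20 21 22 23 24 25 26 27
G :  0  0  0  0  1  1  1  1  2  2  2  2  3  0  0  0  0  1  1  1  1  2  2  2  2  3  0  0
G(n+13) = G(n) holds for n = 0,…,8 (a full window of length max(S) = 9), so the sequence is purely periodic with period 13.

13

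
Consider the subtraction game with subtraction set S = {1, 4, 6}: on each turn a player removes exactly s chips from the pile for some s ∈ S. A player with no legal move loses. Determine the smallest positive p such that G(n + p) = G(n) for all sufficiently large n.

5

G(0) = 0
G(1) = mex{0} = 1
G(2) = mex{1} = 0
G(3) = mex{0} = 1
G(4) = mex{1,0} = 2
G(5) = mex{2,1} = 0
G(6) = mex{0,0,0} = 1
G(7) = mex{1,1,1} = 0
G(8) = mex{0,2,0} = 1
G(9) = mex{1,0,1} = 2
G(10) = mex{2,1,2} = 0
G(11) = mex{0,0,0} = 1
G(12) = mex{1,1,1} = 0
G(13) = mex{0,2,0} = 1
G(14) = mex{1,0,1} = 2
G(n+5) = G(n) holds for n = 0,…,5 (a full window of length max(S) = 6), so the sequence is purely periodic with period 5.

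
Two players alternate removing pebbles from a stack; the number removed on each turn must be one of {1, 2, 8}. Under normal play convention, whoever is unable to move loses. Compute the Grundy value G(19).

n :  0  1  2  3  4  5  6  7  8  9 10 11 12 13 14 15 16 17 18 19
G :  0  1  2  0  1  2  0  1  2  0  1  2  0  1  2  0  1  2  0  1

1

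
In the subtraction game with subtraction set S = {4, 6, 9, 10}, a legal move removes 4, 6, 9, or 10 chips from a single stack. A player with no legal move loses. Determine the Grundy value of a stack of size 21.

n :  0  1  2  3  4  5  6  7  8  9 10 11 12 13 14 15 16 17 18 19 20 21
G :  0  0  0  0  1  1  1  1  2  2  2  2  3  3  0  0  0  0  1  1  1  1

1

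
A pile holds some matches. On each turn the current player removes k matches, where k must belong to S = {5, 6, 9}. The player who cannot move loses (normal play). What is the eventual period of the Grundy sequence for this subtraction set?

14

G(0) = 0
G(1) = mex{} = 0
G(2) = mex{} = 0
G(3) = mex{} = 0
G(4) = mex{} = 0
G(5) = mex{0} = 1
G(6) = mex{0,0} = 1
G(7) = mex{0,0} = 1
G(8) = mex{0,0} = 1
G(9) = mex{0,0,0} = 1
G(10) = mex{1,0,0} = 2
G(11) = mex{1,1,0} = 2
G(12) = mex{1,1,0} = 2
G(13) = mex{1,1,0} = 2
G(14) = mex{1,1,1} = 0
G(15) = mex{2,1,1} = 0
G(16) = mex{2,2,1} = 0
G(17) = mex{2,2,1} = 0
G(18) = mex{2,2,1} = 0
G(19) = mex{0,2,2} = 1
G(20) = mex{0,0,2} = 1
G(21) = mex{0,0,2} = 1
G(22) = mex{0,0,2} = 1
G(23) = mex{0,0,0} = 1
G(24) = mex{1,0,0} = 2
G(25) = mex{1,1,0} = 2
G(26) = mex{1,1,0} = 2
G(27) = mex{1,1,0} = 2
G(28) = mex{1,1,1} = 0
G(29) = mex{2,1,1} = 0
G(n+14) = G(n) holds for n = 0,…,8 (a full window of length max(S) = 9), so the sequence is purely periodic with period 14.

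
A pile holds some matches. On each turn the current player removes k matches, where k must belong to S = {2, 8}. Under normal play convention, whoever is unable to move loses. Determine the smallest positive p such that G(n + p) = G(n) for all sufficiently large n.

G(0) = 0
G(1) = mex{} = 0
G(2) = mex{0} = 1
G(3) = mex{0} = 1
G(4) = mex{1} = 0
G(5) = mex{1} = 0
G(6) = mex{0} = 1
G(7) = mex{0} = 1
G(8) = mex{1,0} = 2
G(9) = mex{1,0} = 2
G(10) = mex{2,1} = 0
G(11) = mex{2,1} = 0
G(12) = mex{0,0} = 1
G(13) = mex{0,0} = 1
G(14) = mex{1,1} = 0
G(15) = mex{1,1} = 0
G(16) = mex{0,2} = 1
G(17) = mex{0,2} = 1
G(18) = mex{1,0} = 2
G(19) = mex{1,0} = 2
G(20) = mex{2,1} = 0
G(21) = mex{2,1} = 0
G(n+10) = G(n) holds for n = 0,…,7 (a full window of length max(S) = 8), so the sequence is purely periodic with period 10.

10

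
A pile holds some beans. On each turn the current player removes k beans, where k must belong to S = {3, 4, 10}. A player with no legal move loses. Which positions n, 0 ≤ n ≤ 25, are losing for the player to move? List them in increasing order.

0, 1, 2, 7, 8, 9, 14, 15, 16, 21, 22, 23

G(0) = 0
G(1) = mex{} = 0
G(2) = mex{} = 0
G(3) = mex{0} = 1
G(4) = mex{0,0} = 1
G(5) = mex{0,0} = 1
G(6) = mex{1,0} = 2
G(7) = mex{1,1} = 0
G(8) = mex{1,1} = 0
G(9) = mex{2,1} = 0
G(10) = mex{0,2,0} = 1
G(11) = mex{0,0,0} = 1
G(12) = mex{0,0,0} = 1
G(13) = mex{1,0,1} = 2
G(14) = mex{1,1,1} = 0
G(15) = mex{1,1,1} = 0
G(16) = mex{2,1,2} = 0
G(17) = mex{0,2,0} = 1
G(18) = mex{0,0,0} = 1
G(19) = mex{0,0,0} = 1
G(20) = mex{1,0,1} = 2
G(21) = mex{1,1,1} = 0
G(22) = mex{1,1,1} = 0
G(23) = mex{2,1,2} = 0
G(24) = mex{0,2,0} = 1
G(25) = mex{0,0,0} = 1
P-positions are exactly the n with G(n) = 0.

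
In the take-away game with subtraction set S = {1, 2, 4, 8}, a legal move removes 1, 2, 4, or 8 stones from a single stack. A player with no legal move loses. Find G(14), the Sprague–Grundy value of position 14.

G(0) = 0
G(1) = mex{0} = 1
G(2) = mex{1,0} = 2
G(3) = mex{2,1} = 0
G(4) = mex{0,2,0} = 1
G(5) = mex{1,0,1} = 2
G(6) = mex{2,1,2} = 0
G(7) = mex{0,2,0} = 1
G(8) = mex{1,0,1,0} = 2
G(9) = mex{2,1,2,1} = 0
G(10) = mex{0,2,0,2} = 1
G(11) = mex{1,0,1,0} = 2
G(12) = mex{2,1,2,1} = 0
G(13) = mex{0,2,0,2} = 1
G(14) = mex{1,0,1,0} = 2

2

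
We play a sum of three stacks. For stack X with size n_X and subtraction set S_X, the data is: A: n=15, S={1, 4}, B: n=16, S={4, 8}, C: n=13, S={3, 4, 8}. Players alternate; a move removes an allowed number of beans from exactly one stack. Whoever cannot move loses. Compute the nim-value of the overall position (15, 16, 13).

Stack A, S = {1, 4}:
n :  0  1  2  3  4  5  6  7  8  9 10 11 12 13 14 15
G :  0  1  0  1  2  0  1  0  1  2  0  1  0  1  2  0
G_A(15) = 0.
Stack B, S = {4, 8}:
n :  0  1  2  3  4  5  6  7  8  9 10 11 12 13 14 15 16
G :  0  0  0  0  1  1  1  1  2  2  2  2  0  0  0  0  1
G_B(16) = 1.
Stack C, S = {3, 4, 8}:
n :  0  1  2  3  4  5  6  7  8  9 10 11 12 13
G :  0  0  0  1  1  1  2  0  2  3  1  3  0  0
G_C(13) = 0.
Combined Grundy value = 0 ⊕ 1 ⊕ 0 = 1.

1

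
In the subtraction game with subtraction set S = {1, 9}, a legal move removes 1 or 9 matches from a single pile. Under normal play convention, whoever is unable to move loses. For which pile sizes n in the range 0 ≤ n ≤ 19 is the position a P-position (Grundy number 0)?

0, 2, 4, 6, 8, 10, 12, 14, 16, 18

n :  0  1  2  3  4  5  6  7  8  9 10 11 12 13 14 15 16 17 18 19
G :  0  1  0  1  0  1  0  1  0  1  0  1  0  1  0  1  0  1  0  1
P-positions are exactly the n with G(n) = 0.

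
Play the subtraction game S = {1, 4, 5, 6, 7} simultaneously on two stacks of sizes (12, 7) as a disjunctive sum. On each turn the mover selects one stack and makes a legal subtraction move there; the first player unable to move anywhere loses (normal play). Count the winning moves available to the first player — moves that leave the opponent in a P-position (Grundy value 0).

4

All stacks use S = {1, 4, 5, 6, 7}:
n :  0  1  2  3  4  5  6  7  8  9 10 11 12
G :  0  1  0  1  2  3  2  3  4  5  0  1  0
Stack A: G(12) = 0.
Stack B: G(7) = 3.
Combined Grundy value = 0 ⊕ 3 = 3.
A winning move leaves total XOR = 0, i.e. changes one component's Grundy value g to g ⊕ X where X is the current total.
Stack A: need g' = 0⊕3 = 3. Options: 12−1→G=1, 12−4→G=4, 12−5→G=3, 12−6→G=2, 12−7→G=3. Hits: 2.
Stack B: need g' = 3⊕3 = 0. Options: 7−1→G=2, 7−4→G=1, 7−5→G=0, 7−6→G=1, 7−7→G=0. Hits: 2.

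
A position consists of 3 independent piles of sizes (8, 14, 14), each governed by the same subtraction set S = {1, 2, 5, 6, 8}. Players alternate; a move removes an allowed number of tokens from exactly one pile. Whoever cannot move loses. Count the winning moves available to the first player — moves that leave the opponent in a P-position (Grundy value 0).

All piles use S = {1, 2, 5, 6, 8}:
G(0) = 0
G(1) = mex{0} = 1
G(2) = mex{1,0} = 2
G(3) = mex{2,1} = 0
G(4) = mex{0,2} = 1
G(5) = mex{1,0,0} = 2
G(6) = mex{2,1,1,0} = 3
G(7) = mex{3,2,2,1} = 0
G(8) = mex{0,3,0,2,0} = 1
G(9) = mex{1,0,1,0,1} = 2
G(10) = mex{2,1,2,1,2} = 0
G(11) = mex{0,2,3,2,0} = 1
G(12) = mex{1,0,0,3,1} = 2
G(13) = mex{2,1,1,0,2} = 3
G(14) = mex{3,2,2,1,3} = 0
Pile A: G(8) = 1.
Pile B: G(14) = 0.
Pile C: G(14) = 0.
Combined Grundy value = 1 ⊕ 0 ⊕ 0 = 1.
A winning move leaves total XOR = 0, i.e. changes one component's Grundy value g to g ⊕ X where X is the current total.
Pile A: need g' = 1⊕1 = 0. Options: 8−1→G=0, 8−2→G=3, 8−5→G=0, 8−6→G=2, 8−8→G=0. Hits: 3.
Pile B: need g' = 0⊕1 = 1. Options: 14−1→G=3, 14−2→G=2, 14−5→G=2, 14−6→G=1, 14−8→G=3. Hits: 1.
Pile C: need g' = 0⊕1 = 1. Options: 14−1→G=3, 14−2→G=2, 14−5→G=2, 14−6→G=1, 14−8→G=3. Hits: 1.

5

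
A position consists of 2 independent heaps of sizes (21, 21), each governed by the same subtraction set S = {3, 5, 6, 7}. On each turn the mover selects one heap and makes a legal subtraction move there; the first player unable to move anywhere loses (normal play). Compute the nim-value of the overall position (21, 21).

0

All heaps use S = {3, 5, 6, 7}:
n :  0  1  2  3  4  5  6  7  8  9 10 11 12 13 14 15 16 17 18 19 20 21
G :  0  0  0  1  1  1  2  2  2  3  0  0  0  1  1  1  2  2  2  3  0  0
Heap A: G(21) = 0.
Heap B: G(21) = 0.
Combined Grundy value = 0 ⊕ 0 = 0.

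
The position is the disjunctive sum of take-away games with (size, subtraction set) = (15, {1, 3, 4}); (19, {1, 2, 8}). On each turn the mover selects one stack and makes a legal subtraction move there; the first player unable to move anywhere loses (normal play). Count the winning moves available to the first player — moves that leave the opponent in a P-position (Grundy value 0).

0

Stack A, S = {1, 3, 4}:
n :  0  1  2  3  4  5  6  7  8  9 10 11 12 13 14 15
G :  0  1  0  1  2  3  2  0  1  0  1  2  3  2  0  1
G_A(15) = 1.
Stack B, S = {1, 2, 8}:
G(0) = 0
G(1) = mex{0} = 1
G(2) = mex{1,0} = 2
G(3) = mex{2,1} = 0
G(4) = mex{0,2} = 1
G(5) = mex{1,0} = 2
G(6) = mex{2,1} = 0
G(7) = mex{0,2} = 1
G(8) = mex{1,0,0} = 2
G(9) = mex{2,1,1} = 0
G(10) = mex{0,2,2} = 1
G(11) = mex{1,0,0} = 2
G(12) = mex{2,1,1} = 0
G(13) = mex{0,2,2} = 1
G(14) = mex{1,0,0} = 2
G(15) = mex{2,1,1} = 0
G(16) = mex{0,2,2} = 1
G(17) = mex{1,0,0} = 2
G(18) = mex{2,1,1} = 0
G(19) = mex{0,2,2} = 1
G_B(19) = 1.
Combined Grundy value = 1 ⊕ 1 = 0.
A winning move leaves total XOR = 0, i.e. changes one component's Grundy value g to g ⊕ X where X is the current total.
Stack A: target g' = 1⊕0 = 1, but every legal move changes the Grundy value (mex property), so 0 moves.
Stack B: target g' = 1⊕0 = 1, but every legal move changes the Grundy value (mex property), so 0 moves.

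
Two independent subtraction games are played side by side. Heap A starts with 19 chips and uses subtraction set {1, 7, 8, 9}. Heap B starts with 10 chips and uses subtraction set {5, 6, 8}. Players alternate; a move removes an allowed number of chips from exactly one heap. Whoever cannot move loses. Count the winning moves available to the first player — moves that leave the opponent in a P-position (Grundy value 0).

3

Heap A, S = {1, 7, 8, 9}:
G(0) = 0
G(1) = mex{0} = 1
G(2) = mex{1} = 0
G(3) = mex{0} = 1
G(4) = mex{1} = 0
G(5) = mex{0} = 1
G(6) = mex{1} = 0
G(7) = mex{0,0} = 1
G(8) = mex{1,1,0} = 2
G(9) = mex{2,0,1,0} = 3
G(10) = mex{3,1,0,1} = 2
G(11) = mex{2,0,1,0} = 3
G(12) = mex{3,1,0,1} = 2
G(13) = mex{2,0,1,0} = 3
G(14) = mex{3,1,0,1} = 2
G(15) = mex{2,2,1,0} = 3
G(16) = mex{3,3,2,1} = 0
G(17) = mex{0,2,3,2} = 1
G(18) = mex{1,3,2,3} = 0
G(19) = mex{0,2,3,2} = 1
G_A(19) = 1.
Heap B, S = {5, 6, 8}:
G(0) = 0
G(1) = mex{} = 0
G(2) = mex{} = 0
G(3) = mex{} = 0
G(4) = mex{} = 0
G(5) = mex{0} = 1
G(6) = mex{0,0} = 1
G(7) = mex{0,0} = 1
G(8) = mex{0,0,0} = 1
G(9) = mex{0,0,0} = 1
G(10) = mex{1,0,0} = 2
G_B(10) = 2.
Combined Grundy value = 1 ⊕ 2 = 3.
A winning move leaves total XOR = 0, i.e. changes one component's Grundy value g to g ⊕ X where X is the current total.
Heap A: need g' = 1⊕3 = 2. Options: 19−1→G=0, 19−7→G=2, 19−8→G=3, 19−9→G=2. Hits: 2.
Heap B: need g' = 2⊕3 = 1. Options: 10−5→G=1, 10−6→G=0, 10−8→G=0. Hits: 1.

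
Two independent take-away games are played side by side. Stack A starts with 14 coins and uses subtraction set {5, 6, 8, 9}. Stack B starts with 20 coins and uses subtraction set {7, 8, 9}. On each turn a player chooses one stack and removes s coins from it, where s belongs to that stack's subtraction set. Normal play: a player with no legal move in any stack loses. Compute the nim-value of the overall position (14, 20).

0

Stack A, S = {5, 6, 8, 9}:
n :  0  1  2  3  4  5  6  7  8  9 10 11 12 13 14
G :  0  0  0  0  0  1  1  1  1  1  2  2  2  2  0
G_A(14) = 0.
Stack B, S = {7, 8, 9}:
n :  0  1  2  3  4  5  6  7  8  9 10 11 12 13 14 15 16 17 18 19 20
G :  0  0  0  0  0  0  0  1  1  1  1  1  1  1  2  2  0  0  0  0  0
G_B(20) = 0.
Combined Grundy value = 0 ⊕ 0 = 0.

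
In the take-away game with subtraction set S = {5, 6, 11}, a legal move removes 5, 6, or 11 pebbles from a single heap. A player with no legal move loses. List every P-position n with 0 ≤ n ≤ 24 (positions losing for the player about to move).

G(0) = 0
G(1) = mex{} = 0
G(2) = mex{} = 0
G(3) = mex{} = 0
G(4) = mex{} = 0
G(5) = mex{0} = 1
G(6) = mex{0,0} = 1
G(7) = mex{0,0} = 1
G(8) = mex{0,0} = 1
G(9) = mex{0,0} = 1
G(10) = mex{1,0} = 2
G(11) = mex{1,1,0} = 2
G(12) = mex{1,1,0} = 2
G(13) = mex{1,1,0} = 2
G(14) = mex{1,1,0} = 2
G(15) = mex{2,1,0} = 3
G(16) = mex{2,2,1} = 0
G(17) = mex{2,2,1} = 0
G(18) = mex{2,2,1} = 0
G(19) = mex{2,2,1} = 0
G(20) = mex{3,2,1} = 0
G(21) = mex{0,3,2} = 1
G(22) = mex{0,0,2} = 1
G(23) = mex{0,0,2} = 1
G(24) = mex{0,0,2} = 1
P-positions are exactly the n with G(n) = 0.

0, 1, 2, 3, 4, 16, 17, 18, 19, 20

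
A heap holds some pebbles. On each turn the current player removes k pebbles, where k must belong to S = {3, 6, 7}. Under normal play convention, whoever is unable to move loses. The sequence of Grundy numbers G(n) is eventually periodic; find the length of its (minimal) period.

10

G(0) = 0
G(1) = mex{} = 0
G(2) = mex{} = 0
G(3) = mex{0} = 1
G(4) = mex{0} = 1
G(5) = mex{0} = 1
G(6) = mex{1,0} = 2
G(7) = mex{1,0,0} = 2
G(8) = mex{1,0,0} = 2
G(9) = mex{2,1,0} = 3
G(10) = mex{2,1,1} = 0
G(11) = mex{2,1,1} = 0
G(12) = mex{3,2,1} = 0
G(13) = mex{0,2,2} = 1
G(14) = mex{0,2,2} = 1
G(15) = mex{0,3,2} = 1
G(16) = mex{1,0,3} = 2
G(17) = mex{1,0,0} = 2
G(18) = mex{1,0,0} = 2
G(19) = mex{2,1,0} = 3
G(20) = mex{2,1,1} = 0
G(21) = mex{2,1,1} = 0
G(n+10) = G(n) holds for n = 0,…,6 (a full window of length max(S) = 7), so the sequence is purely periodic with period 10.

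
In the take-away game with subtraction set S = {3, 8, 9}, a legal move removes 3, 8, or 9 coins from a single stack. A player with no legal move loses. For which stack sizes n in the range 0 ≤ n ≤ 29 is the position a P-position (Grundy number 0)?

0, 1, 2, 6, 7, 12, 13, 17, 18, 19, 23, 24, 29

G(0) = 0
G(1) = mex{} = 0
G(2) = mex{} = 0
G(3) = mex{0} = 1
G(4) = mex{0} = 1
G(5) = mex{0} = 1
G(6) = mex{1} = 0
G(7) = mex{1} = 0
G(8) = mex{1,0} = 2
G(9) = mex{0,0,0} = 1
G(10) = mex{0,0,0} = 1
G(11) = mex{2,1,0} = 3
G(12) = mex{1,1,1} = 0
G(13) = mex{1,1,1} = 0
G(14) = mex{3,0,1} = 2
G(15) = mex{0,0,0} = 1
G(16) = mex{0,2,0} = 1
G(17) = mex{2,1,2} = 0
G(18) = mex{1,1,1} = 0
G(19) = mex{1,3,1} = 0
G(20) = mex{0,0,3} = 1
G(21) = mex{0,0,0} = 1
G(22) = mex{0,2,0} = 1
G(23) = mex{1,1,2} = 0
G(24) = mex{1,1,1} = 0
G(25) = mex{1,0,1} = 2
G(26) = mex{0,0,0} = 1
G(27) = mex{0,0,0} = 1
G(28) = mex{2,1,0} = 3
G(29) = mex{1,1,1} = 0
P-positions are exactly the n with G(n) = 0.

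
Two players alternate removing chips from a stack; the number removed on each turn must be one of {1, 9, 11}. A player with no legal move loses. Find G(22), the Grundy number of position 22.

n :  0  1  2  3  4  5  6  7  8  9 10 11 12 13 14 15 16 17 18 19 20 21 22
G :  0  1  0  1  0  1  0  1  0  1  0  1  0  1  0  1  0  1  0  1  0  1  0

0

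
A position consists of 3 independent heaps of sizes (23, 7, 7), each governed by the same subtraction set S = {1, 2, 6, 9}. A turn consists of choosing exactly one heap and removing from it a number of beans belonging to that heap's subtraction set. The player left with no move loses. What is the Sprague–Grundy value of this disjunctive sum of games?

2

All heaps use S = {1, 2, 6, 9}:
G(0) = 0
G(1) = mex{0} = 1
G(2) = mex{1,0} = 2
G(3) = mex{2,1} = 0
G(4) = mex{0,2} = 1
G(5) = mex{1,0} = 2
G(6) = mex{2,1,0} = 3
G(7) = mex{3,2,1} = 0
G(8) = mex{0,3,2} = 1
G(9) = mex{1,0,0,0} = 2
G(10) = mex{2,1,1,1} = 0
G(11) = mex{0,2,2,2} = 1
G(12) = mex{1,0,3,0} = 2
G(13) = mex{2,1,0,1} = 3
G(14) = mex{3,2,1,2} = 0
G(15) = mex{0,3,2,3} = 1
G(16) = mex{1,0,0,0} = 2
G(17) = mex{2,1,1,1} = 0
G(18) = mex{0,2,2,2} = 1
G(19) = mex{1,0,3,0} = 2
G(20) = mex{2,1,0,1} = 3
G(21) = mex{3,2,1,2} = 0
G(22) = mex{0,3,2,3} = 1
G(23) = mex{1,0,0,0} = 2
Heap A: G(23) = 2.
Heap B: G(7) = 0.
Heap C: G(7) = 0.
Combined Grundy value = 2 ⊕ 0 ⊕ 0 = 2.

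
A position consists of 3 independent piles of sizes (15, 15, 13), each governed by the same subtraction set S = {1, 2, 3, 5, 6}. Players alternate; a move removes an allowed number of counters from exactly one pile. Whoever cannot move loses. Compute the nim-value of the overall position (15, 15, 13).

All piles use S = {1, 2, 3, 5, 6}:
n :  0  1  2  3  4  5  6  7  8  9 10 11 12 13 14 15
G :  0  1  2  3  0  1  2  3  0  1  2  3  0  1  2  3
Pile A: G(15) = 3.
Pile B: G(15) = 3.
Pile C: G(13) = 1.
Combined Grundy value = 3 ⊕ 3 ⊕ 1 = 1.

1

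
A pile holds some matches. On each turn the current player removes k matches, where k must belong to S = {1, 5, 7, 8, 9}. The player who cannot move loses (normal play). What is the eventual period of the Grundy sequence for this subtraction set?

16

n :  0  1  2  3  4  5  6  7  8  9 10 11 12 13 14 15 16 17 18 19 20 21 22 23 24 25 26 27 28 29 30 31 32 33
G :  0  1  0  1  0  1  0  1  2  3  2  3  2  3  2  3  0  1  0  1  0  1  0  1  2  3  2  3  2  3  2  3  0  1
G(n+16) = G(n) holds for n = 0,…,8 (a full window of length max(S) = 9), so the sequence is purely periodic with period 16.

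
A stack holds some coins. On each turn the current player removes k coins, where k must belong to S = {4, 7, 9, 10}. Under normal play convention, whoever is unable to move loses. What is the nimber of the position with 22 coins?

2

G(0) = 0
G(1) = mex{} = 0
G(2) = mex{} = 0
G(3) = mex{} = 0
G(4) = mex{0} = 1
G(5) = mex{0} = 1
G(6) = mex{0} = 1
G(7) = mex{0,0} = 1
G(8) = mex{1,0} = 2
G(9) = mex{1,0,0} = 2
G(10) = mex{1,0,0,0} = 2
G(11) = mex{1,1,0,0} = 2
G(12) = mex{2,1,0,0} = 3
G(13) = mex{2,1,1,0} = 3
G(14) = mex{2,1,1,1} = 0
G(15) = mex{2,2,1,1} = 0
G(16) = mex{3,2,1,1} = 0
G(17) = mex{3,2,2,1} = 0
G(18) = mex{0,2,2,2} = 1
G(19) = mex{0,3,2,2} = 1
G(20) = mex{0,3,2,2} = 1
G(21) = mex{0,0,3,2} = 1
G(22) = mex{1,0,3,3} = 2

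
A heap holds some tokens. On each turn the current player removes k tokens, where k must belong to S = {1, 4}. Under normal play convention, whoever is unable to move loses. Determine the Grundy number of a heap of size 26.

n :  0  1  2  3  4  5  6  7  8  9 10 11 12 13 14 15 16 17 18 19 20 21 22 23 24 25 26
G :  0  1  0  1  2  0  1  0  1  2  0  1  0  1  2  0  1  0  1  2  0  1  0  1  2  0  1

1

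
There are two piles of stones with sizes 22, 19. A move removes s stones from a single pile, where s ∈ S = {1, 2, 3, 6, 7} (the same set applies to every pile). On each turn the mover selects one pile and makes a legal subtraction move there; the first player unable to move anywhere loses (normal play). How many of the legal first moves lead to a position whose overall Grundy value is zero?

3

All piles use S = {1, 2, 3, 6, 7}:
n :  0  1  2  3  4  5  6  7  8  9 10 11 12 13 14 15 16 17 18 19 20 21 22
G :  0  1  2  3  0  1  2  3  0  1  2  3  0  1  2  3  0  1  2  3  0  1  2
Pile A: G(22) = 2.
Pile B: G(19) = 3.
Combined Grundy value = 2 ⊕ 3 = 1.
A winning move leaves total XOR = 0, i.e. changes one component's Grundy value g to g ⊕ X where X is the current total.
Pile A: need g' = 2⊕1 = 3. Options: 22−1→G=1, 22−2→G=0, 22−3→G=3, 22−6→G=0, 22−7→G=3. Hits: 2.
Pile B: need g' = 3⊕1 = 2. Options: 19−1→G=2, 19−2→G=1, 19−3→G=0, 19−6→G=1, 19−7→G=0. Hits: 1.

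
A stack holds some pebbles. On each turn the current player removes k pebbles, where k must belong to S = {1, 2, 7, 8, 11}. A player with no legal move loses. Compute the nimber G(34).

1

G(0) = 0
G(1) = mex{0} = 1
G(2) = mex{1,0} = 2
G(3) = mex{2,1} = 0
G(4) = mex{0,2} = 1
G(5) = mex{1,0} = 2
G(6) = mex{2,1} = 0
G(7) = mex{0,2,0} = 1
G(8) = mex{1,0,1,0} = 2
G(9) = mex{2,1,2,1} = 0
G(10) = mex{0,2,0,2} = 1
G(11) = mex{1,0,1,0,0} = 2
G(12) = mex{2,1,2,1,1} = 0
G(13) = mex{0,2,0,2,2} = 1
G(14) = mex{1,0,1,0,0} = 2
G(15) = mex{2,1,2,1,1} = 0
G(16) = mex{0,2,0,2,2} = 1
G(17) = mex{1,0,1,0,0} = 2
G(18) = mex{2,1,2,1,1} = 0
G(19) = mex{0,2,0,2,2} = 1
G(20) = mex{1,0,1,0,0} = 2
G(21) = mex{2,1,2,1,1} = 0
G(22) = mex{0,2,0,2,2} = 1
G(23) = mex{1,0,1,0,0} = 2
G(24) = mex{2,1,2,1,1} = 0
G(25) = mex{0,2,0,2,2} = 1
G(26) = mex{1,0,1,0,0} = 2
G(27) = mex{2,1,2,1,1} = 0
G(28) = mex{0,2,0,2,2} = 1
G(29) = mex{1,0,1,0,0} = 2
G(30) = mex{2,1,2,1,1} = 0
G(31) = mex{0,2,0,2,2} = 1
G(32) = mex{1,0,1,0,0} = 2
G(33) = mex{2,1,2,1,1} = 0
G(34) = mex{0,2,0,2,2} = 1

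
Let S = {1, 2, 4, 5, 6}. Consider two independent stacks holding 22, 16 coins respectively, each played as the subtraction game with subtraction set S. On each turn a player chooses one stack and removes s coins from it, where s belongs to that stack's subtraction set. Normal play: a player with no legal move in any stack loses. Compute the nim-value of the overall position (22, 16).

1

All stacks use S = {1, 2, 4, 5, 6}:
G(0) = 0
G(1) = mex{0} = 1
G(2) = mex{1,0} = 2
G(3) = mex{2,1} = 0
G(4) = mex{0,2,0} = 1
G(5) = mex{1,0,1,0} = 2
G(6) = mex{2,1,2,1,0} = 3
G(7) = mex{3,2,0,2,1} = 4
G(8) = mex{4,3,1,0,2} = 5
G(9) = mex{5,4,2,1,0} = 3
G(10) = mex{3,5,3,2,1} = 0
G(11) = mex{0,3,4,3,2} = 1
G(12) = mex{1,0,5,4,3} = 2
G(13) = mex{2,1,3,5,4} = 0
G(14) = mex{0,2,0,3,5} = 1
G(15) = mex{1,0,1,0,3} = 2
G(16) = mex{2,1,2,1,0} = 3
G(17) = mex{3,2,0,2,1} = 4
G(18) = mex{4,3,1,0,2} = 5
G(19) = mex{5,4,2,1,0} = 3
G(20) = mex{3,5,3,2,1} = 0
G(21) = mex{0,3,4,3,2} = 1
G(22) = mex{1,0,5,4,3} = 2
Stack A: G(22) = 2.
Stack B: G(16) = 3.
Combined Grundy value = 2 ⊕ 3 = 1.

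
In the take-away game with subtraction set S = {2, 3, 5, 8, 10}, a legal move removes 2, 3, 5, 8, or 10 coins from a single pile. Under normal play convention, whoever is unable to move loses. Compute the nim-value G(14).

0

n :  0  1  2  3  4  5  6  7  8  9 10 11 12 13 14
G :  0  0  1  1  2  2  3  0  4  1  3  2  4  0  0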